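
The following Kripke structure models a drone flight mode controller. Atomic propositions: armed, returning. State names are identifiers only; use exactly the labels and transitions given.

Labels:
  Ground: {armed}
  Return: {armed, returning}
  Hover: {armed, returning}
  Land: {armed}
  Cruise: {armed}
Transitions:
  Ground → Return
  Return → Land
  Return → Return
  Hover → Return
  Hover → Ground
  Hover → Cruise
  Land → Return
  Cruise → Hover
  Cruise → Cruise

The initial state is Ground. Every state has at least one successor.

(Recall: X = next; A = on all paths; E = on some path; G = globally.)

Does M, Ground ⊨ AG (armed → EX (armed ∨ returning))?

States satisfying armed → EX (armed ∨ returning): {Ground, Return, Hover, Land, Cruise}.
States satisfying AG (armed → EX (armed ∨ returning)): {Ground, Return, Hover, Land, Cruise}.
Every state reachable from Ground satisfies armed → EX (armed ∨ returning).
Ground ∈ Sat(AG (armed → EX (armed ∨ returning))).

Satisfied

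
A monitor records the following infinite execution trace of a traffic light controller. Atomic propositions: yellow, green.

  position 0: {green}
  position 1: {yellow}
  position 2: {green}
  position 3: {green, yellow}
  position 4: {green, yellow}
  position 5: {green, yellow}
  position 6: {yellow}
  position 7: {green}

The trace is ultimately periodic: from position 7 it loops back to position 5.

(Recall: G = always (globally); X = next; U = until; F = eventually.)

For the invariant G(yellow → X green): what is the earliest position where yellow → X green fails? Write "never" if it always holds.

5

Check yellow → X green at each position in order: 0 ✓, 1 ✓, 2 ✓, 3 ✓, 4 ✓.
At position 5 the labels are {green, yellow} and the next position 6 has {yellow}, so yellow → X green is false there. This is the first violation.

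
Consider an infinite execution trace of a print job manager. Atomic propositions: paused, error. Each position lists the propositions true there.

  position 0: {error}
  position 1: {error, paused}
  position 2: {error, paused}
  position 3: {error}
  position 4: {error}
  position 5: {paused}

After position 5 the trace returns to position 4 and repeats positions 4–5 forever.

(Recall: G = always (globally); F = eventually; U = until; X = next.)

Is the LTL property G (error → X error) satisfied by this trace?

No

error → X error must hold at every position from 0 onward. It fails at position 4, so G (error → X error) is false.
Positions where error holds: 0, 1, 2, 3, 4.
Check X error at each: 0→ok, 1→ok, 2→ok, 3→ok, 4→fails.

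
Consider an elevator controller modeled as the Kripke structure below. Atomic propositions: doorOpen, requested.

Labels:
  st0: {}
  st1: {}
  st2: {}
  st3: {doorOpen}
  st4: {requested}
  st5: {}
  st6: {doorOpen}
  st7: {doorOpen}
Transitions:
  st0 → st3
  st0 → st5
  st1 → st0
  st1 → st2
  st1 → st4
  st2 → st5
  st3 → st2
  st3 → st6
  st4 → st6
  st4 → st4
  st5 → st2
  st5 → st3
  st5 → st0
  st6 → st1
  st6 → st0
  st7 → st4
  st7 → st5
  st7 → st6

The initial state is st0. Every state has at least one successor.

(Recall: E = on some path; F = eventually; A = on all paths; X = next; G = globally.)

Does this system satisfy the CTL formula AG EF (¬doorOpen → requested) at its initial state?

States satisfying EF (¬doorOpen → requested): {st0, st1, st2, st3, st4, st5, st6, st7}.
States satisfying AG EF (¬doorOpen → requested): {st0, st1, st2, st3, st4, st5, st6, st7}.
Every state reachable from st0 satisfies EF (¬doorOpen → requested).
st0 ∈ Sat(AG EF (¬doorOpen → requested)).

Yes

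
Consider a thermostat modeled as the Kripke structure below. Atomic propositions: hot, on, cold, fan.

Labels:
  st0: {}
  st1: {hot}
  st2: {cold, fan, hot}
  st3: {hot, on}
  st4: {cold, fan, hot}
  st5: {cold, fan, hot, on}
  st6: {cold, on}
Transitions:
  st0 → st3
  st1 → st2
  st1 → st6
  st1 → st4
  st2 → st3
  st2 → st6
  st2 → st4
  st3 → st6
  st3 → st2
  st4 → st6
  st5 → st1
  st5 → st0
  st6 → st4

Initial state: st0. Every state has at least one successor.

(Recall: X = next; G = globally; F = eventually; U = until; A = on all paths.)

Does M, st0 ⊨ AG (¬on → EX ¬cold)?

States satisfying ¬on → EX ¬cold: {st0, st2, st3, st5, st6}.
States satisfying AG (¬on → EX ¬cold): ∅.
st4 is reachable from st0 and violates ¬on → EX ¬cold, so AG fails at st0.
st0 ∉ Sat(AG (¬on → EX ¬cold)).

Violated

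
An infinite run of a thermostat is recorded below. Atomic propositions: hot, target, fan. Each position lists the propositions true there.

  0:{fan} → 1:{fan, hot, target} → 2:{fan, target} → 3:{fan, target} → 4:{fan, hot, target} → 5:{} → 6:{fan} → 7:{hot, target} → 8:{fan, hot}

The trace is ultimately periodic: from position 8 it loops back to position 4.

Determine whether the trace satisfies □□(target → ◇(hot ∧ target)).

Satisfied

□(target → ◇(hot ∧ target)) holds at every position 0..8, and those are all positions ever visited, so □□(target → ◇(hot ∧ target)) holds.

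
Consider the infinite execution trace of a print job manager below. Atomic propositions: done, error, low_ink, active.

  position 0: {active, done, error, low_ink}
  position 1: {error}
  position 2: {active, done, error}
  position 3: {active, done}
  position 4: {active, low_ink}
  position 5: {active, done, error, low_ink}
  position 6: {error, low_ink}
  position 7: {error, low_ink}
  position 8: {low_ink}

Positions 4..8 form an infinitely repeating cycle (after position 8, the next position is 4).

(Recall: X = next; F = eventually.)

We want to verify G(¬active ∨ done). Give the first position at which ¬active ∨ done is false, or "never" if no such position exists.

Check ¬active ∨ done at each position in order: 0 ✓, 1 ✓, 2 ✓, 3 ✓.
At position 4 the labels are {active, low_ink}, so ¬active ∨ done is false there. This is the first violation.

4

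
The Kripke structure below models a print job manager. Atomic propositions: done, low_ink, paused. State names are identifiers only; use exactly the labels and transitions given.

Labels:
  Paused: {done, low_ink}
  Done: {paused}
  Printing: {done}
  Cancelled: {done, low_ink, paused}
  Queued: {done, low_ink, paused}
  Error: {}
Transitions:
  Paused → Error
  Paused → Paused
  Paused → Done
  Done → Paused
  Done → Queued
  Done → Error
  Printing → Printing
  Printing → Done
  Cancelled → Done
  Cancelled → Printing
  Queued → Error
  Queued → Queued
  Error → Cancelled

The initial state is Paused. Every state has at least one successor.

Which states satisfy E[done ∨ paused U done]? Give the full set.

{Paused, Done, Printing, Cancelled, Queued}

States satisfying done ∨ paused: {Paused, Done, Printing, Cancelled, Queued}.
States satisfying done: {Paused, Printing, Cancelled, Queued}.
States satisfying E[done ∨ paused U done]: {Paused, Done, Printing, Cancelled, Queued}.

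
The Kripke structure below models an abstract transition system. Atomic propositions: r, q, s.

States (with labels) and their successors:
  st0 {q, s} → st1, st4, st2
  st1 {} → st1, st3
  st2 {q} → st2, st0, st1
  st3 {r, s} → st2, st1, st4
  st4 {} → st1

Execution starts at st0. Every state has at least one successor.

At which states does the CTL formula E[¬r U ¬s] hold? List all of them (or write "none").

States satisfying ¬r: {st0, st1, st2, st4}.
States satisfying ¬s: {st1, st2, st4}.
States satisfying E[¬r U ¬s]: {st0, st1, st2, st4}.

{st0, st1, st2, st4}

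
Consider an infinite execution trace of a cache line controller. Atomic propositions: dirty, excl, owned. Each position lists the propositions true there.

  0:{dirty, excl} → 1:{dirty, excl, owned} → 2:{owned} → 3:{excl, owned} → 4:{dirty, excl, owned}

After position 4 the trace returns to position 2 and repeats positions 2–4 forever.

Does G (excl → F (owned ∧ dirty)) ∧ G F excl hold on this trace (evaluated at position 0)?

excl → F (owned ∧ dirty) holds at every position 0..4, and those are all positions ever visited, so G (excl → F (owned ∧ dirty)) holds.
Positions where excl holds: 0, 1, 3, 4.
Check F (owned ∧ dirty) at each: 0→ok, 1→ok, 3→ok, 4→ok.
F excl holds at every position 0..4, and those are all positions ever visited, so G F excl holds.
At position 0: G (excl → F (owned ∧ dirty)) is true; G F excl is true; so G (excl → F (owned ∧ dirty)) ∧ G F excl is true.

Holds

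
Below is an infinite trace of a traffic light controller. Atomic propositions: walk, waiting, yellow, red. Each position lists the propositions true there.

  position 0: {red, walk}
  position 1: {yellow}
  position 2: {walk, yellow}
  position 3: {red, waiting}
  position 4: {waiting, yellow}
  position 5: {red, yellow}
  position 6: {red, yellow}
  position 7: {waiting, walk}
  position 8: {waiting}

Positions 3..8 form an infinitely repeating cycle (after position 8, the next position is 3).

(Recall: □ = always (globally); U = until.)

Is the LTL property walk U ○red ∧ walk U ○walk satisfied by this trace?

Walking from position 0: at position 1, ○red has not yet held and walk fails, so walk U ○red is false.
Walking from position 0: ○walk first holds at position 1, and walk holds at every earlier position along the way, so walk U ○walk holds.
At position 0: walk U ○red is false; walk U ○walk is true; so walk U ○red ∧ walk U ○walk is false.

Does not hold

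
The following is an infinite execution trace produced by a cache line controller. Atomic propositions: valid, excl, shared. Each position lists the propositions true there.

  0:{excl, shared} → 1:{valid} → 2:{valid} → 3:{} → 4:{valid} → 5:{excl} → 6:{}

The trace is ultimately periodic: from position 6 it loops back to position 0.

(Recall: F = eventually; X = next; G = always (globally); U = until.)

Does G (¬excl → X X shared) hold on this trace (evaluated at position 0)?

No

¬excl → X X shared must hold at every position from 0 onward. It fails at position 1, so G (¬excl → X X shared) is false.
Positions where ¬excl holds: 1, 2, 3, 4, 6.
Check X X shared at each: 1→fails, 2→fails, 3→fails, 4→fails, 6→fails.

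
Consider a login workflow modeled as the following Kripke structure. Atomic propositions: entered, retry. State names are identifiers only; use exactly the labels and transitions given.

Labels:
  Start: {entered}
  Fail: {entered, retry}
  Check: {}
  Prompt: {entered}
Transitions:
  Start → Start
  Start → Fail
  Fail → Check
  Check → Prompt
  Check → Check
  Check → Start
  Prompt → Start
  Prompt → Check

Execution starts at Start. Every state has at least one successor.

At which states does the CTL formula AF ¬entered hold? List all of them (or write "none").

{Fail, Check}

States satisfying ¬entered: {Check}.
States satisfying AF ¬entered: {Fail, Check}.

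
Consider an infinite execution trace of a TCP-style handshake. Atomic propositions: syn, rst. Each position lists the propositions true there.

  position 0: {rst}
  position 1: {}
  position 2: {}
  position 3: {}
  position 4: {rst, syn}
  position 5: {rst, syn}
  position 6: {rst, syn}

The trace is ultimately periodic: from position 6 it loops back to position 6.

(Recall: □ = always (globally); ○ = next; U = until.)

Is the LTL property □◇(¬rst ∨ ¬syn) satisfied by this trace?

◇(¬rst ∨ ¬syn) must hold at every position from 0 onward. It fails at position 4, so □◇(¬rst ∨ ¬syn) is false.

Does not hold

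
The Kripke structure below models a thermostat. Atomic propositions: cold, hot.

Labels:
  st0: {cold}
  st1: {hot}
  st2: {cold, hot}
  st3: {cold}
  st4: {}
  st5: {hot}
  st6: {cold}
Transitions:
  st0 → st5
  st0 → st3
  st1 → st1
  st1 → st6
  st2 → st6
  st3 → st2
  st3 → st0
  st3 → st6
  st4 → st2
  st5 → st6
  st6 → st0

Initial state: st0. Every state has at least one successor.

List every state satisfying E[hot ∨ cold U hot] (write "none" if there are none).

{st0, st1, st2, st3, st5, st6}

States satisfying hot ∨ cold: {st0, st1, st2, st3, st5, st6}.
States satisfying hot: {st1, st2, st5}.
States satisfying E[hot ∨ cold U hot]: {st0, st1, st2, st3, st5, st6}.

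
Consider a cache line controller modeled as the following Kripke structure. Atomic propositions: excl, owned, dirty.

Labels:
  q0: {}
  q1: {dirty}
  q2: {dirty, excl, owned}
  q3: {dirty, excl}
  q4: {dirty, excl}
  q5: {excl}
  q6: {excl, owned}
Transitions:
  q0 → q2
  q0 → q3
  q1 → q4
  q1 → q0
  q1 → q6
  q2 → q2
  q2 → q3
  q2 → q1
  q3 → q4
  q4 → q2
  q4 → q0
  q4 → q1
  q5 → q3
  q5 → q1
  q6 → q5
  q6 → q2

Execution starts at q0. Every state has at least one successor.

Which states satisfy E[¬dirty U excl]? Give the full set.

{q0, q2, q3, q4, q5, q6}

States satisfying ¬dirty: {q0, q5, q6}.
States satisfying excl: {q2, q3, q4, q5, q6}.
States satisfying E[¬dirty U excl]: {q0, q2, q3, q4, q5, q6}.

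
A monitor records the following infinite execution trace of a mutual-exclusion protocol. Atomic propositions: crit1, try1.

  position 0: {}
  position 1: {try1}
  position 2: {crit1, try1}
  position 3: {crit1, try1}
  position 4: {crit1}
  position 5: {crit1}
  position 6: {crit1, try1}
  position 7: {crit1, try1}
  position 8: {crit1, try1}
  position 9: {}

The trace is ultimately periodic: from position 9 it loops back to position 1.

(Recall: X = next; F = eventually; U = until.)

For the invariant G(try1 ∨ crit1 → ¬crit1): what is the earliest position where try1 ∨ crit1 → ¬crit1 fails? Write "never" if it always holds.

Check try1 ∨ crit1 → ¬crit1 at each position in order: 0 ✓, 1 ✓.
At position 2 the labels are {crit1, try1}, so try1 ∨ crit1 → ¬crit1 is false there. This is the first violation.

2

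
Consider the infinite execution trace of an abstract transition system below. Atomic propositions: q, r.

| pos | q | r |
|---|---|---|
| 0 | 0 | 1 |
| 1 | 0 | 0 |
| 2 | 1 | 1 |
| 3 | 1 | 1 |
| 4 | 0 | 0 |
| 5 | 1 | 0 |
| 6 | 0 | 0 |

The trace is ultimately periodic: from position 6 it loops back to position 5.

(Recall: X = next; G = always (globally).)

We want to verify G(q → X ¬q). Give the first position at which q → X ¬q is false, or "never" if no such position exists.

Check q → X ¬q at each position in order: 0 ✓, 1 ✓.
At position 2 the labels are {q, r} and the next position 3 has {q, r}, so q → X ¬q is false there. This is the first violation.

2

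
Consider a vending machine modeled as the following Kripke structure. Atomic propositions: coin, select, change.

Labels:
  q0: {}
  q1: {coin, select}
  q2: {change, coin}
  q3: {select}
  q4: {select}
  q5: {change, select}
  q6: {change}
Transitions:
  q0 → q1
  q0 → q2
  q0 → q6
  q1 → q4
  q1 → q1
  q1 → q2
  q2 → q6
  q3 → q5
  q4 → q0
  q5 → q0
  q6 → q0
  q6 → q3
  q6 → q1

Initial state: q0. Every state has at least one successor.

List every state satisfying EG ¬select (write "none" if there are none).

States satisfying ¬select: {q0, q2, q6}.
States satisfying EG ¬select: {q0, q2, q6}.

{q0, q2, q6}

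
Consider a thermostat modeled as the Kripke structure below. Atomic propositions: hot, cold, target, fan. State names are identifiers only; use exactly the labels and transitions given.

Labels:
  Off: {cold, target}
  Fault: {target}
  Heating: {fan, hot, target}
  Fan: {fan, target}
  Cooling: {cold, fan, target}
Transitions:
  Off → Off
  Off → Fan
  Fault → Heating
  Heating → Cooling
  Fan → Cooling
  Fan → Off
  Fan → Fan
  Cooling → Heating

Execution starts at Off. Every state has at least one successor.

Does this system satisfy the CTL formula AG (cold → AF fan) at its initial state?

Does not hold

States satisfying cold → AF fan: {Fault, Heating, Fan, Cooling}.
States satisfying AG (cold → AF fan): {Fault, Heating, Cooling}.
Off is reachable from Off and violates cold → AF fan, so AG fails at Off.
Off ∉ Sat(AG (cold → AF fan)).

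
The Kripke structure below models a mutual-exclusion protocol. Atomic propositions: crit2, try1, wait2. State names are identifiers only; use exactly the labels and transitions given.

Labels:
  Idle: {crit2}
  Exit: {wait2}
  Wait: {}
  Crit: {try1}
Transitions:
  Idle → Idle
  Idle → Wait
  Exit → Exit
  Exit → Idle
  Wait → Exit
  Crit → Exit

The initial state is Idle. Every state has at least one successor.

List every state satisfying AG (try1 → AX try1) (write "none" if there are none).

States satisfying try1 → AX try1: {Idle, Exit, Wait}.
States satisfying AG (try1 → AX try1): {Idle, Exit, Wait}.

{Idle, Exit, Wait}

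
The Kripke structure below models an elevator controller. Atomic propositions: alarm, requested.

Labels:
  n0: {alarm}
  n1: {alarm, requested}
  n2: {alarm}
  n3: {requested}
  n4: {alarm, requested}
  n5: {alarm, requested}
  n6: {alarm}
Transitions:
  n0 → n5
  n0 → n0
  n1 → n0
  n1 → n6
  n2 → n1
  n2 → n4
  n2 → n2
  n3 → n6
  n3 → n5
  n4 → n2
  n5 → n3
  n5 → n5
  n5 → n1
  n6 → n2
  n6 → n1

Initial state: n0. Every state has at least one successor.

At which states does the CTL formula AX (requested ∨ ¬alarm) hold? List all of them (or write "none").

{n5}

States satisfying requested ∨ ¬alarm: {n1, n3, n4, n5}.
States satisfying AX (requested ∨ ¬alarm): {n5}.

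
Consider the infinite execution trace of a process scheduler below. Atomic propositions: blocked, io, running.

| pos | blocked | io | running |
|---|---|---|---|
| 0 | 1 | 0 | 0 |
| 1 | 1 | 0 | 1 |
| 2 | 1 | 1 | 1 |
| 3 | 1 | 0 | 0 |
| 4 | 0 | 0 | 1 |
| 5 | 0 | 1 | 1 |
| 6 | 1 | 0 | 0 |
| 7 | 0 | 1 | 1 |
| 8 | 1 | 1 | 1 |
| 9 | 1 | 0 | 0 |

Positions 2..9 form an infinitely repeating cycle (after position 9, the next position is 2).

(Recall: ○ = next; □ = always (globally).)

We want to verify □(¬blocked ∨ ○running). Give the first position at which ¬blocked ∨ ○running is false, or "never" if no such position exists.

2

Check ¬blocked ∨ ○running at each position in order: 0 ✓, 1 ✓.
At position 2 the labels are {blocked, io, running} and the next position 3 has {blocked}, so ¬blocked ∨ ○running is false there. This is the first violation.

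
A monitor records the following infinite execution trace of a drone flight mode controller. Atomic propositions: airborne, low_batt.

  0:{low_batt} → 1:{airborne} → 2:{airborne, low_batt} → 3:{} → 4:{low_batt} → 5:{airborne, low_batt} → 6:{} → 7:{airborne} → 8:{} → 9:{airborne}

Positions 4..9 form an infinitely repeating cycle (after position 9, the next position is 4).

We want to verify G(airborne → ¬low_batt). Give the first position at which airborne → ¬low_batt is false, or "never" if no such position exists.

2

Check airborne → ¬low_batt at each position in order: 0 ✓, 1 ✓.
At position 2 the labels are {airborne, low_batt}, so airborne → ¬low_batt is false there. This is the first violation.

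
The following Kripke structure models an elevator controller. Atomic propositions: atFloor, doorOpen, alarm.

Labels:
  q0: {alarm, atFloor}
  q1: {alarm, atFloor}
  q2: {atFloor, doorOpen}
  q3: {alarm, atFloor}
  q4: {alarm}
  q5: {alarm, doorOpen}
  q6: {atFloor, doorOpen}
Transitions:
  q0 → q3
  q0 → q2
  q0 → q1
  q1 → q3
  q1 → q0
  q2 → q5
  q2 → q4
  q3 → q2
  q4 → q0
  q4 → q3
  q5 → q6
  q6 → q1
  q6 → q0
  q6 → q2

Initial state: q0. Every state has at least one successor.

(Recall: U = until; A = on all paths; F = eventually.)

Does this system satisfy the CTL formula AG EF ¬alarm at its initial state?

States satisfying EF ¬alarm: {q0, q1, q2, q3, q4, q5, q6}.
States satisfying AG EF ¬alarm: {q0, q1, q2, q3, q4, q5, q6}.
Every state reachable from q0 satisfies EF ¬alarm.
q0 ∈ Sat(AG EF ¬alarm).

Holds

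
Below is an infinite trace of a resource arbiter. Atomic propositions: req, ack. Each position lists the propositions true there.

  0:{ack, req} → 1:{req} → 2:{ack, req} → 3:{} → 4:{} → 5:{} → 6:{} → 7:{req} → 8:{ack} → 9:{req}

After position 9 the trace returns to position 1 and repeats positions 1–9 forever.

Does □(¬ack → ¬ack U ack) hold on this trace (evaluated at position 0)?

¬ack → ¬ack U ack holds at every position 0..9, and those are all positions ever visited, so □(¬ack → ¬ack U ack) holds.
Positions where ¬ack holds: 1, 3, 4, 5, 6, 7, 9.
Check ¬ack U ack at each: 1→ok, 3→ok, 4→ok, 5→ok, 6→ok, 7→ok, 9→ok.

Yes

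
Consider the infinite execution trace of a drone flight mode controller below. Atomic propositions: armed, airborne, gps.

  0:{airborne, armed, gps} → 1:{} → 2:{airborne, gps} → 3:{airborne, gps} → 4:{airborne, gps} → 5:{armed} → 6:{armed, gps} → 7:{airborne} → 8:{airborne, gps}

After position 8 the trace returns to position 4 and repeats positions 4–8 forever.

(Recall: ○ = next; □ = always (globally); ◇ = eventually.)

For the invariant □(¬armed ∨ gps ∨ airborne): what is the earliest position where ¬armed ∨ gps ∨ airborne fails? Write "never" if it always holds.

5

Check ¬armed ∨ gps ∨ airborne at each position in order: 0 ✓, 1 ✓, 2 ✓, 3 ✓, 4 ✓.
At position 5 the labels are {armed}, so ¬armed ∨ gps ∨ airborne is false there. This is the first violation.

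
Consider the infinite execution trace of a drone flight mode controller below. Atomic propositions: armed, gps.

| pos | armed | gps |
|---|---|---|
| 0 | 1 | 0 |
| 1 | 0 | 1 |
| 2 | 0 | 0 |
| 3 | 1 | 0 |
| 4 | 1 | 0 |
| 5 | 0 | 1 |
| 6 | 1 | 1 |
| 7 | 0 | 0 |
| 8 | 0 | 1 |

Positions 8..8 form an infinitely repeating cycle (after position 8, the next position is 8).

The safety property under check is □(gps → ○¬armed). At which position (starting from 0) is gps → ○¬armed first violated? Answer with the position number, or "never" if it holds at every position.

5

Check gps → ○¬armed at each position in order: 0 ✓, 1 ✓, 2 ✓, 3 ✓, 4 ✓.
At position 5 the labels are {gps} and the next position 6 has {armed, gps}, so gps → ○¬armed is false there. This is the first violation.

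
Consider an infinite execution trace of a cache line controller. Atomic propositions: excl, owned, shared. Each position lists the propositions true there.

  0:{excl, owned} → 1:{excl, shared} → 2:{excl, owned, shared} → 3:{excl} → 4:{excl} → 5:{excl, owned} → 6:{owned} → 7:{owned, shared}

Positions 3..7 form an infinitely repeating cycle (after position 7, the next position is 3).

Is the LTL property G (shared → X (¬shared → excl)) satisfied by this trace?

shared → X (¬shared → excl) holds at every position 0..7, and those are all positions ever visited, so G (shared → X (¬shared → excl)) holds.
Positions where shared holds: 1, 2, 7.
Check X (¬shared → excl) at each: 1→ok, 2→ok, 7→ok.

Holds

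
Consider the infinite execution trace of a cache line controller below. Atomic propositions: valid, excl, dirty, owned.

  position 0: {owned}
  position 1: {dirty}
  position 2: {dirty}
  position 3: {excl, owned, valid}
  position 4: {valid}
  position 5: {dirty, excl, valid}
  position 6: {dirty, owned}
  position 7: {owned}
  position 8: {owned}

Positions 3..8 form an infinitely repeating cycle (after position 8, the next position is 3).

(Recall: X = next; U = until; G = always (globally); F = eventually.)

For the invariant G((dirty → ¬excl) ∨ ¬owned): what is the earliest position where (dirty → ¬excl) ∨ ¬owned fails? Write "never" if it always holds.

never

(dirty → ¬excl) ∨ ¬owned holds at every position 0..8, and those are all the positions the trace ever visits, so the invariant G((dirty → ¬excl) ∨ ¬owned) is never violated.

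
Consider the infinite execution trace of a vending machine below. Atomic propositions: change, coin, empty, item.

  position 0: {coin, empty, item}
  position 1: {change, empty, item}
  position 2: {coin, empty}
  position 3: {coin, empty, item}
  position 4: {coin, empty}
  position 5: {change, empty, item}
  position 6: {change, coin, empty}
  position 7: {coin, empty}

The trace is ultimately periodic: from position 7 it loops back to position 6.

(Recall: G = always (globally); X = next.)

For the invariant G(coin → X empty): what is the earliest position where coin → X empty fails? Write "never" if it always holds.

coin → X empty holds at every position 0..7, and those are all the positions the trace ever visits, so the invariant G(coin → X empty) is never violated.

never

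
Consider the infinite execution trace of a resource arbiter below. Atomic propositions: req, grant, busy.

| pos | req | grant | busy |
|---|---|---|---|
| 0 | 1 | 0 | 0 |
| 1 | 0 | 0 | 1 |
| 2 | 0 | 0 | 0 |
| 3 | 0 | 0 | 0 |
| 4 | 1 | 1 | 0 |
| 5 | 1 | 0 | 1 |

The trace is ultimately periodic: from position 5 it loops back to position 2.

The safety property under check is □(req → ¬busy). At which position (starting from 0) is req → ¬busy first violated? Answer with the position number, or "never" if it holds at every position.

Check req → ¬busy at each position in order: 0 ✓, 1 ✓, 2 ✓, 3 ✓, 4 ✓.
At position 5 the labels are {busy, req}, so req → ¬busy is false there. This is the first violation.

5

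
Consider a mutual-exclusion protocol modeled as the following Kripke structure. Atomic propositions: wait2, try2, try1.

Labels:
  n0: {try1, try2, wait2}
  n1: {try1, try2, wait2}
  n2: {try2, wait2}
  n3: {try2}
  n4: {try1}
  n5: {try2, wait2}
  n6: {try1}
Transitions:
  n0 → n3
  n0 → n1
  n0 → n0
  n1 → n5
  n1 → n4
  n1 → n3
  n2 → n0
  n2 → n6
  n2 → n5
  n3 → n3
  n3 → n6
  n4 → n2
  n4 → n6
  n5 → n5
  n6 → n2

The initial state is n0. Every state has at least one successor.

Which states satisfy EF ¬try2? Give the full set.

States satisfying ¬try2: {n4, n6}.
States satisfying EF ¬try2: {n0, n1, n2, n3, n4, n6}.

{n0, n1, n2, n3, n4, n6}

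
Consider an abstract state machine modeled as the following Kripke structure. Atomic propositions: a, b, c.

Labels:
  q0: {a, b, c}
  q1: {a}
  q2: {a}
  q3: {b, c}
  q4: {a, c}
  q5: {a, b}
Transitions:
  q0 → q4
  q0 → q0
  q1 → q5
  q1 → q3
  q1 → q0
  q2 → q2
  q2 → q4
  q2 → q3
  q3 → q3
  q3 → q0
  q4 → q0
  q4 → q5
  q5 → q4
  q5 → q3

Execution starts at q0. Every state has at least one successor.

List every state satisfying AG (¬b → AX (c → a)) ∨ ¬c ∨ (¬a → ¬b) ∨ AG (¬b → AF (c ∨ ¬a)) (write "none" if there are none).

States satisfying ¬b → AX (c → a): {q0, q3, q4, q5}.
States satisfying AG (¬b → AX (c → a)): {q0, q3, q4, q5}.
States satisfying ¬c: {q1, q2, q5}.
States satisfying ¬a: {q3}.
States satisfying ¬b: {q1, q2, q4}.
States satisfying ¬a → ¬b: {q0, q1, q2, q4, q5}.
States satisfying ¬c ∨ (¬a → ¬b): {q0, q1, q2, q4, q5}.
States satisfying AG (¬b → AX (c → a)) ∨ ¬c ∨ (¬a → ¬b): {q0, q1, q2, q3, q4, q5}.
States satisfying ¬b → AF (c ∨ ¬a): {q0, q1, q3, q4, q5}.
States satisfying AG (¬b → AF (c ∨ ¬a)): {q0, q1, q3, q4, q5}.
States satisfying AG (¬b → AX (c → a)) ∨ ¬c ∨ (¬a → ¬b) ∨ AG (¬b → AF (c ∨ ¬a)): {q0, q1, q2, q3, q4, q5}.

{q0, q1, q2, q3, q4, q5}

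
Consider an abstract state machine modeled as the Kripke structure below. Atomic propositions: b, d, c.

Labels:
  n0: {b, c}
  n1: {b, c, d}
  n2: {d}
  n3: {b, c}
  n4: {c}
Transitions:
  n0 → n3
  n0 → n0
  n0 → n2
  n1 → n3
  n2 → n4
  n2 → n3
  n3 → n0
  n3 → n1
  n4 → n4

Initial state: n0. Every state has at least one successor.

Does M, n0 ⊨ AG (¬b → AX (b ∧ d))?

No

States satisfying ¬b → AX (b ∧ d): {n0, n1, n3}.
States satisfying AG (¬b → AX (b ∧ d)): ∅.
n2 is reachable from n0 and violates ¬b → AX (b ∧ d), so AG fails at n0.
n0 ∉ Sat(AG (¬b → AX (b ∧ d))).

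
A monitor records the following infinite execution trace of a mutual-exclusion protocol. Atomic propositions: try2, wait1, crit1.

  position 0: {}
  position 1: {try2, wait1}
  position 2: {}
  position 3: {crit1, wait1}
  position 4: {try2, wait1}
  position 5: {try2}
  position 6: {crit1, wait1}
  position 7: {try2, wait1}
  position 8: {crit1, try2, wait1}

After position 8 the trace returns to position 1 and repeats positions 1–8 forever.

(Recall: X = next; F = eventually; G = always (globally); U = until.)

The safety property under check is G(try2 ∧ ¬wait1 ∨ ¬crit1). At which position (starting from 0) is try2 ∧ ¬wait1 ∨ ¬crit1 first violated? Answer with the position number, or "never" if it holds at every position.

3

Check try2 ∧ ¬wait1 ∨ ¬crit1 at each position in order: 0 ✓, 1 ✓, 2 ✓.
At position 3 the labels are {crit1, wait1}, so try2 ∧ ¬wait1 ∨ ¬crit1 is false there. This is the first violation.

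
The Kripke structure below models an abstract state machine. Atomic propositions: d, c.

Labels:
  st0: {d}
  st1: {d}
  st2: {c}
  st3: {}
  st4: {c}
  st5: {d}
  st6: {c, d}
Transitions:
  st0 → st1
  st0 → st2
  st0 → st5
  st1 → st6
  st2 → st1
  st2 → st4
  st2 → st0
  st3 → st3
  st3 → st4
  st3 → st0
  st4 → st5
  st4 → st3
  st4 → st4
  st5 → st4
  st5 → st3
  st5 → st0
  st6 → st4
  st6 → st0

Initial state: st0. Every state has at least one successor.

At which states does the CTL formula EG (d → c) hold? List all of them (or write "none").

{st2, st3, st4, st6}

States satisfying d → c: {st2, st3, st4, st6}.
States satisfying EG (d → c): {st2, st3, st4, st6}.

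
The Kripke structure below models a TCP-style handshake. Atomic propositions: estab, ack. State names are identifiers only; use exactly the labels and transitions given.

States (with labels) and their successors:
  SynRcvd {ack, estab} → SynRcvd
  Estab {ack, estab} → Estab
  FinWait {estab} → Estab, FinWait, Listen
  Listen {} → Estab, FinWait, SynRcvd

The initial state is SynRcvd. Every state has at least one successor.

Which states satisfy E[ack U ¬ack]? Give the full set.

States satisfying ack: {SynRcvd, Estab}.
States satisfying ¬ack: {FinWait, Listen}.
States satisfying E[ack U ¬ack]: {FinWait, Listen}.

{FinWait, Listen}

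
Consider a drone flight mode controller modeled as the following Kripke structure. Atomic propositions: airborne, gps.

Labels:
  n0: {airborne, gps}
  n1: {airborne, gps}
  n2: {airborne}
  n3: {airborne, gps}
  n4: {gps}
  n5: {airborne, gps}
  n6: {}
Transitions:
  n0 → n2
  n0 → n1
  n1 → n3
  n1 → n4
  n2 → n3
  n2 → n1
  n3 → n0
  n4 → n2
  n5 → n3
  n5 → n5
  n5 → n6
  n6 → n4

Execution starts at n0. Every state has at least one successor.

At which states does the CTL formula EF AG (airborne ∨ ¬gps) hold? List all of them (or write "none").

States satisfying AG (airborne ∨ ¬gps): ∅.
States satisfying EF AG (airborne ∨ ¬gps): ∅.

none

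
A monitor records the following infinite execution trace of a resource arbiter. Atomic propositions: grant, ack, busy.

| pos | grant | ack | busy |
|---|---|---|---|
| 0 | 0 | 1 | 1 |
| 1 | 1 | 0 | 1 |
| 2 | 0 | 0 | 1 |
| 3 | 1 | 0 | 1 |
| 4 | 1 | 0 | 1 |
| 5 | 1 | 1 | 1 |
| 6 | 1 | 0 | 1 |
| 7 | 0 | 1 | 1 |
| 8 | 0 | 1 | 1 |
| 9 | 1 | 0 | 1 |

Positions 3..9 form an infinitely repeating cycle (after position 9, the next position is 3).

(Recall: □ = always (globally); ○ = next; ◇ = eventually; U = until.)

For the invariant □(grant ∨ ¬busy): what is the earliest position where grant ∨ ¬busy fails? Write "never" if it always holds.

At position 0 the labels are {ack, busy}, so grant ∨ ¬busy is false there. This is the first violation.

0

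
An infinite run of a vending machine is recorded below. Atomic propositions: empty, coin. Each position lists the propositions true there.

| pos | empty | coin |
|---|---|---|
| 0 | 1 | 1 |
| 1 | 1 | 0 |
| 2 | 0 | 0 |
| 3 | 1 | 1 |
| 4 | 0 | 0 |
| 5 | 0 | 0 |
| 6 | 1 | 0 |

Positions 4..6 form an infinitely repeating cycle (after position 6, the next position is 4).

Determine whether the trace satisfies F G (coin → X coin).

G (coin → X coin) holds at position 4, which is reachable from 0, so F G (coin → X coin) holds.

Yes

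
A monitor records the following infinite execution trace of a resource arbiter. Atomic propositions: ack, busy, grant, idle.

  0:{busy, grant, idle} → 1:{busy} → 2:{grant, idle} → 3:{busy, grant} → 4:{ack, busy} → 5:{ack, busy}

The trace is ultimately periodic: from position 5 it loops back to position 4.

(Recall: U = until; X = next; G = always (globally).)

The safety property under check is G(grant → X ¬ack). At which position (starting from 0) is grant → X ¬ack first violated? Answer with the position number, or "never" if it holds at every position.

Check grant → X ¬ack at each position in order: 0 ✓, 1 ✓, 2 ✓.
At position 3 the labels are {busy, grant} and the next position 4 has {ack, busy}, so grant → X ¬ack is false there. This is the first violation.

3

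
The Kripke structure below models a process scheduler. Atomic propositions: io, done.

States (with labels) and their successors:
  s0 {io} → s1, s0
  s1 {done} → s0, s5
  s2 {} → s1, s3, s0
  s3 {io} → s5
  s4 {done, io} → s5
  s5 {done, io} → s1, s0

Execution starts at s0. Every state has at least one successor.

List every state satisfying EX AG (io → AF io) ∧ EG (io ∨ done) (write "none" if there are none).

{s0, s1, s3, s4, s5}

States satisfying AG (io → AF io): {s0, s1, s2, s3, s4, s5}.
States satisfying EX AG (io → AF io): {s0, s1, s2, s3, s4, s5}.
States satisfying io ∨ done: {s0, s1, s3, s4, s5}.
States satisfying EG (io ∨ done): {s0, s1, s3, s4, s5}.
States satisfying EX AG (io → AF io) ∧ EG (io ∨ done): {s0, s1, s3, s4, s5}.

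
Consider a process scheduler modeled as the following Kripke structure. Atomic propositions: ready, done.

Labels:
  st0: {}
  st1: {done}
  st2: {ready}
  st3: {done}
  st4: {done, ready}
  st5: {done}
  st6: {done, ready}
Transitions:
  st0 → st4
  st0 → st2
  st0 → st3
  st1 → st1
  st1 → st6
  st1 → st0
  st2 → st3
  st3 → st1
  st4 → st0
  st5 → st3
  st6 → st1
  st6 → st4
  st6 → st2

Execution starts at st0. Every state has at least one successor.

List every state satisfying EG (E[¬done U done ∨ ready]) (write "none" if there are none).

{st0, st1, st2, st3, st4, st5, st6}

States satisfying E[¬done U done ∨ ready]: {st0, st1, st2, st3, st4, st5, st6}.
States satisfying EG (E[¬done U done ∨ ready]): {st0, st1, st2, st3, st4, st5, st6}.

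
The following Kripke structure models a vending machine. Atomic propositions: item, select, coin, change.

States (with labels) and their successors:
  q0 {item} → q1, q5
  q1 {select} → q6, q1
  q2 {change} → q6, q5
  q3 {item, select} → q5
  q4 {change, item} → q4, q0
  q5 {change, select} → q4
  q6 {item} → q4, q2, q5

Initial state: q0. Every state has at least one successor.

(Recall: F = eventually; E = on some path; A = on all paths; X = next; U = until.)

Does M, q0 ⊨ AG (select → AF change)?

Violated

States satisfying select → AF change: {q0, q2, q3, q4, q5, q6}.
States satisfying AG (select → AF change): ∅.
q1 is reachable from q0 and violates select → AF change, so AG fails at q0.
q0 ∉ Sat(AG (select → AF change)).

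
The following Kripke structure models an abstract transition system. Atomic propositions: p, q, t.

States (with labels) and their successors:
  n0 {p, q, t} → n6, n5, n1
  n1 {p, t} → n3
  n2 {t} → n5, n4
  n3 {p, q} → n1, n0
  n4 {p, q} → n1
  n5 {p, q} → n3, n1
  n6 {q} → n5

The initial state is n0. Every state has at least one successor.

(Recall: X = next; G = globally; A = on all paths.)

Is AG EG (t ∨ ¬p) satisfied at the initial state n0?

States satisfying EG (t ∨ ¬p): ∅.
States satisfying AG EG (t ∨ ¬p): ∅.
n0 is reachable from n0 and violates EG (t ∨ ¬p), so AG fails at n0.
n0 ∉ Sat(AG EG (t ∨ ¬p)).

No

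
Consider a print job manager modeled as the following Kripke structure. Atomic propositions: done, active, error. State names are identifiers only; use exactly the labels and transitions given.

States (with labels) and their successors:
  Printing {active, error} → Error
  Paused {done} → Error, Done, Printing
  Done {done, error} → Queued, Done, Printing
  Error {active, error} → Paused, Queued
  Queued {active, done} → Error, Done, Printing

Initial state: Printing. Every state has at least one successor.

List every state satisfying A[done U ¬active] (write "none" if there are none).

{Paused, Done}

States satisfying done: {Paused, Done, Queued}.
States satisfying ¬active: {Paused, Done}.
States satisfying A[done U ¬active]: {Paused, Done}.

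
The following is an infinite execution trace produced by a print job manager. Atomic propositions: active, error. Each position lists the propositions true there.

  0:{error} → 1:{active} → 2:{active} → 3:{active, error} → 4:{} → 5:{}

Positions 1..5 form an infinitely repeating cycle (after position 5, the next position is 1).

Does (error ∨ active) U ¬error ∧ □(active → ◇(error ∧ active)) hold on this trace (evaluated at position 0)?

Yes

Walking from position 0: ¬error first holds at position 1, and error ∨ active holds at every earlier position along the way, so (error ∨ active) U ¬error holds.
active → ◇(error ∧ active) holds at every position 0..5, and those are all positions ever visited, so □(active → ◇(error ∧ active)) holds.
Positions where active holds: 1, 2, 3.
Check ◇(error ∧ active) at each: 1→ok, 2→ok, 3→ok.
At position 0: (error ∨ active) U ¬error is true; □(active → ◇(error ∧ active)) is true; so (error ∨ active) U ¬error ∧ □(active → ◇(error ∧ active)) is true.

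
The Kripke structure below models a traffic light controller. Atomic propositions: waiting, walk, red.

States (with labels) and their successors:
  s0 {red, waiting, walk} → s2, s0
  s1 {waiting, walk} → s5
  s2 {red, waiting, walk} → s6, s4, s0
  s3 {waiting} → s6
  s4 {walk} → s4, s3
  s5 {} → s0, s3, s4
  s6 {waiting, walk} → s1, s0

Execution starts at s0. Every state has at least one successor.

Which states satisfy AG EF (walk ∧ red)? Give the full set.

States satisfying EF (walk ∧ red): {s0, s1, s2, s3, s4, s5, s6}.
States satisfying AG EF (walk ∧ red): {s0, s1, s2, s3, s4, s5, s6}.

{s0, s1, s2, s3, s4, s5, s6}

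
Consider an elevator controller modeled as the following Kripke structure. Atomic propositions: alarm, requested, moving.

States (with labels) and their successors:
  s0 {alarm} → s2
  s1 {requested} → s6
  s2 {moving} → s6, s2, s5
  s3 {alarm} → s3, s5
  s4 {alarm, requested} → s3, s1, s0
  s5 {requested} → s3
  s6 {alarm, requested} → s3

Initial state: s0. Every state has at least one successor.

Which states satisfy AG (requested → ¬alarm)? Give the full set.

{s3, s5}

States satisfying requested → ¬alarm: {s0, s1, s2, s3, s5}.
States satisfying AG (requested → ¬alarm): {s3, s5}.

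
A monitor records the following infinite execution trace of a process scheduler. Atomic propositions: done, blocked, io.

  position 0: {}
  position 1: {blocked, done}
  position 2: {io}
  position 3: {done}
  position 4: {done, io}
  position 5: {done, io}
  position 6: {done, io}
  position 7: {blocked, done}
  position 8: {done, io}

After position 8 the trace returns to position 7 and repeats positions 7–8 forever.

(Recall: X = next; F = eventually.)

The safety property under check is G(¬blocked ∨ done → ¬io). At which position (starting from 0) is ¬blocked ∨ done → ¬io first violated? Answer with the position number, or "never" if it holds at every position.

2

Check ¬blocked ∨ done → ¬io at each position in order: 0 ✓, 1 ✓.
At position 2 the labels are {io}, so ¬blocked ∨ done → ¬io is false there. This is the first violation.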